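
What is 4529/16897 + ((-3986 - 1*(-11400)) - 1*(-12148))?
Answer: 330543643/16897 ≈ 19562.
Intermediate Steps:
4529/16897 + ((-3986 - 1*(-11400)) - 1*(-12148)) = 4529*(1/16897) + ((-3986 + 11400) + 12148) = 4529/16897 + (7414 + 12148) = 4529/16897 + 19562 = 330543643/16897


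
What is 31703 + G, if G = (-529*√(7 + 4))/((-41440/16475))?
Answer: 31703 + 1743055*√11/8288 ≈ 32401.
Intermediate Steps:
G = 1743055*√11/8288 (G = (-529*√11)/((-41440*1/16475)) = (-529*√11)/(-8288/3295) = -529*√11*(-3295/8288) = 1743055*√11/8288 ≈ 697.52)
31703 + G = 31703 + 1743055*√11/8288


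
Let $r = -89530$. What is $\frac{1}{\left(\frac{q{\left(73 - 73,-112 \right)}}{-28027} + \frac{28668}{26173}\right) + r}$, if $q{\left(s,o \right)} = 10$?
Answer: $- \frac{733550671}{65673988358324} \approx -1.117 \cdot 10^{-5}$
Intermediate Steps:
$\frac{1}{\left(\frac{q{\left(73 - 73,-112 \right)}}{-28027} + \frac{28668}{26173}\right) + r} = \frac{1}{\left(\frac{10}{-28027} + \frac{28668}{26173}\right) - 89530} = \frac{1}{\left(10 \left(- \frac{1}{28027}\right) + 28668 \cdot \frac{1}{26173}\right) - 89530} = \frac{1}{\left(- \frac{10}{28027} + \frac{28668}{26173}\right) - 89530} = \frac{1}{\frac{803216306}{733550671} - 89530} = \frac{1}{- \frac{65673988358324}{733550671}} = - \frac{733550671}{65673988358324}$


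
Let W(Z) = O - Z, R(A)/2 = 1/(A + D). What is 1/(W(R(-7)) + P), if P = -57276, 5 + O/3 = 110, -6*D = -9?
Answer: -11/626567 ≈ -1.7556e-5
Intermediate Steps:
D = 3/2 (D = -1/6*(-9) = 3/2 ≈ 1.5000)
O = 315 (O = -15 + 3*110 = -15 + 330 = 315)
R(A) = 2/(3/2 + A) (R(A) = 2/(A + 3/2) = 2/(3/2 + A))
W(Z) = 315 - Z
1/(W(R(-7)) + P) = 1/((315 - 4/(3 + 2*(-7))) - 57276) = 1/((315 - 4/(3 - 14)) - 57276) = 1/((315 - 4/(-11)) - 57276) = 1/((315 - 4*(-1)/11) - 57276) = 1/((315 - 1*(-4/11)) - 57276) = 1/((315 + 4/11) - 57276) = 1/(3469/11 - 57276) = 1/(-626567/11) = -11/626567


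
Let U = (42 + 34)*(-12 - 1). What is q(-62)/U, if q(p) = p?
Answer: 31/494 ≈ 0.062753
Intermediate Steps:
U = -988 (U = 76*(-13) = -988)
q(-62)/U = -62/(-988) = -62*(-1/988) = 31/494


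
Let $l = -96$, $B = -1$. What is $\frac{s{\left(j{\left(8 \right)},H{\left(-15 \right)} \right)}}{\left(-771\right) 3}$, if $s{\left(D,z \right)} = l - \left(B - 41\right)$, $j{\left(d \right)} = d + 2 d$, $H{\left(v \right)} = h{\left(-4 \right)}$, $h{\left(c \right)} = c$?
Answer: $\frac{6}{257} \approx 0.023346$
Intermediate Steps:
$H{\left(v \right)} = -4$
$j{\left(d \right)} = 3 d$
$s{\left(D,z \right)} = -54$ ($s{\left(D,z \right)} = -96 - \left(-1 - 41\right) = -96 - -42 = -96 + 42 = -54$)
$\frac{s{\left(j{\left(8 \right)},H{\left(-15 \right)} \right)}}{\left(-771\right) 3} = - \frac{54}{\left(-771\right) 3} = - \frac{54}{-2313} = \left(-54\right) \left(- \frac{1}{2313}\right) = \frac{6}{257}$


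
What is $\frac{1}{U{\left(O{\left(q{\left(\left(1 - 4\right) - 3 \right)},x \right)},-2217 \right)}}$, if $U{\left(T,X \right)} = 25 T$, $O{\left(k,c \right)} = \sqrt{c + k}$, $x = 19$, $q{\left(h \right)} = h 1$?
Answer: $\frac{\sqrt{13}}{325} \approx 0.011094$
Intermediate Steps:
$q{\left(h \right)} = h$
$\frac{1}{U{\left(O{\left(q{\left(\left(1 - 4\right) - 3 \right)},x \right)},-2217 \right)}} = \frac{1}{25 \sqrt{19 + \left(\left(1 - 4\right) - 3\right)}} = \frac{1}{25 \sqrt{19 - 6}} = \frac{1}{25 \sqrt{13}} = \frac{\sqrt{13}}{325}$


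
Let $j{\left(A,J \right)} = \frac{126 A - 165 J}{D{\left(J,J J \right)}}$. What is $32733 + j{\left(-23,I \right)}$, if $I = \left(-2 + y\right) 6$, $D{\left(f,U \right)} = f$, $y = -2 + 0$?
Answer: $\frac{130755}{4} \approx 32689.0$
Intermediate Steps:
$y = -2$
$I = -24$ ($I = \left(-2 - 2\right) 6 = \left(-4\right) 6 = -24$)
$j{\left(A,J \right)} = \frac{- 165 J + 126 A}{J}$ ($j{\left(A,J \right)} = \frac{126 A - 165 J}{J} = \frac{- 165 J + 126 A}{J}$)
$32733 + j{\left(-23,I \right)} = 32733 - \left(165 + \frac{2898}{-24}\right) = 32733 - \left(165 + 2898 \left(- \frac{1}{24}\right)\right) = 32733 + \left(-165 + \frac{483}{4}\right) = 32733 - \frac{177}{4} = \frac{130755}{4}$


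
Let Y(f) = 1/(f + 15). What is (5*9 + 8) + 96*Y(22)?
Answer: 2057/37 ≈ 55.595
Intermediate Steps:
Y(f) = 1/(15 + f)
(5*9 + 8) + 96*Y(22) = (5*9 + 8) + 96/(15 + 22) = (45 + 8) + 96/37 = 53 + 96*(1/37) = 53 + 96/37 = 2057/37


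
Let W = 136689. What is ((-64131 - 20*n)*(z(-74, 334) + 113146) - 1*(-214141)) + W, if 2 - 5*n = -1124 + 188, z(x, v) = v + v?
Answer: -7725684932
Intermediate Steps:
z(x, v) = 2*v
n = 938/5 (n = ⅖ - (-1124 + 188)/5 = ⅖ - ⅕*(-936) = ⅖ + 936/5 = 938/5 ≈ 187.60)
((-64131 - 20*n)*(z(-74, 334) + 113146) - 1*(-214141)) + W = ((-64131 - 20*938/5)*(2*334 + 113146) - 1*(-214141)) + 136689 = ((-64131 - 3752)*(668 + 113146) + 214141) + 136689 = (-67883*113814 + 214141) + 136689 = (-7726035762 + 214141) + 136689 = -7725821621 + 136689 = -7725684932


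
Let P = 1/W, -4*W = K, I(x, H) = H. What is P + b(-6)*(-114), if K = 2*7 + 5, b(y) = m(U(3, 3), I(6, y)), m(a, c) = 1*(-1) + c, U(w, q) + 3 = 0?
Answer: 15158/19 ≈ 797.79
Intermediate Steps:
U(w, q) = -3 (U(w, q) = -3 + 0 = -3)
m(a, c) = -1 + c
b(y) = -1 + y
K = 19 (K = 14 + 5 = 19)
W = -19/4 (W = -¼*19 = -19/4 ≈ -4.7500)
P = -4/19 (P = 1/(-19/4) = -4/19 ≈ -0.21053)
P + b(-6)*(-114) = -4/19 + (-1 - 6)*(-114) = -4/19 - 7*(-114) = -4/19 + 798 = 15158/19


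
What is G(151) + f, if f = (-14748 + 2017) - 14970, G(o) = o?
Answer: -27550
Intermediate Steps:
f = -27701 (f = -12731 - 14970 = -27701)
G(151) + f = 151 - 27701 = -27550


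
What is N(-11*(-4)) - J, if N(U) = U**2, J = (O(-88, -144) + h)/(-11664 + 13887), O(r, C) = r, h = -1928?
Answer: 478416/247 ≈ 1936.9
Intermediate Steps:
J = -224/247 (J = (-88 - 1928)/(-11664 + 13887) = -2016/2223 = -2016*1/2223 = -224/247 ≈ -0.90688)
N(-11*(-4)) - J = (-11*(-4))**2 - 1*(-224/247) = 44**2 + 224/247 = 1936 + 224/247 = 478416/247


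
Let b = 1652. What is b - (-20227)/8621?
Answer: 14262119/8621 ≈ 1654.3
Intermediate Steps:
b - (-20227)/8621 = 1652 - (-20227)/8621 = 1652 - 1*(-20227/8621) = 1652 + 20227/8621 = 14262119/8621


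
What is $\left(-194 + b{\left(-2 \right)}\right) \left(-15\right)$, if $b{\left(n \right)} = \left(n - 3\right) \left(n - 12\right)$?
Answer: $1860$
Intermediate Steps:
$b{\left(n \right)} = \left(-12 + n\right) \left(-3 + n\right)$ ($b{\left(n \right)} = \left(-3 + n\right) \left(-12 + n\right) = \left(-12 + n\right) \left(-3 + n\right)$)
$\left(-194 + b{\left(-2 \right)}\right) \left(-15\right) = \left(-194 + \left(36 + \left(-2\right)^{2} - -30\right)\right) \left(-15\right) = \left(-194 + \left(36 + 4 + 30\right)\right) \left(-15\right) = \left(-194 + 70\right) \left(-15\right) = \left(-124\right) \left(-15\right) = 1860$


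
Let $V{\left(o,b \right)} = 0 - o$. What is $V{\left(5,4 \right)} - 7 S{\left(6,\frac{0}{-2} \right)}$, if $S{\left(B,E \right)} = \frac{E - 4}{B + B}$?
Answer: $- \frac{8}{3} \approx -2.6667$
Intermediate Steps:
$S{\left(B,E \right)} = \frac{-4 + E}{2 B}$
$V{\left(o,b \right)} = - o$
$V{\left(5,4 \right)} - 7 S{\left(6,\frac{0}{-2} \right)} = \left(-1\right) 5 - 7 \frac{-4 + \frac{0}{-2}}{2 \cdot 6} = -5 - 7 \cdot \frac{1}{2} \cdot \frac{1}{6} \left(-4 + 0 \left(- \frac{1}{2}\right)\right) = -5 - 7 \cdot \frac{1}{2} \cdot \frac{1}{6} \left(-4 + 0\right) = -5 - 7 \cdot \frac{1}{2} \cdot \frac{1}{6} \left(-4\right) = -5 - - \frac{7}{3} = -5 + \frac{7}{3} = - \frac{8}{3}$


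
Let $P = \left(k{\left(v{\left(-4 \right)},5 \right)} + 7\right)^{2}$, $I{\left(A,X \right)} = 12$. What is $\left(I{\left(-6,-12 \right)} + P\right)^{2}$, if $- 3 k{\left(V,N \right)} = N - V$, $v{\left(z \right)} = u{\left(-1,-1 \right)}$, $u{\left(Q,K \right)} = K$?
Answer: $1369$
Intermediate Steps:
$v{\left(z \right)} = -1$
$k{\left(V,N \right)} = - \frac{N}{3} + \frac{V}{3}$ ($k{\left(V,N \right)} = - \frac{N - V}{3} = - \frac{N}{3} + \frac{V}{3}$)
$P = 25$ ($P = \left(\left(\left(- \frac{1}{3}\right) 5 + \frac{1}{3} \left(-1\right)\right) + 7\right)^{2} = \left(\left(- \frac{5}{3} - \frac{1}{3}\right) + 7\right)^{2} = \left(-2 + 7\right)^{2} = 5^{2} = 25$)
$\left(I{\left(-6,-12 \right)} + P\right)^{2} = \left(12 + 25\right)^{2} = 37^{2} = 1369$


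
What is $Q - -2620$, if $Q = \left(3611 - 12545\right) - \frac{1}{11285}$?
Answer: $- \frac{71253491}{11285} \approx -6314.0$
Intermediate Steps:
$Q = - \frac{100820191}{11285}$ ($Q = \left(3611 - 12545\right) - \frac{1}{11285} = -8934 - \frac{1}{11285} = - \frac{100820191}{11285} \approx -8934.0$)
$Q - -2620 = - \frac{100820191}{11285} - -2620 = - \frac{100820191}{11285} + 2620 = - \frac{71253491}{11285}$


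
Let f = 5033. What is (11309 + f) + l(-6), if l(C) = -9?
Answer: 16333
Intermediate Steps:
(11309 + f) + l(-6) = (11309 + 5033) - 9 = 16342 - 9 = 16333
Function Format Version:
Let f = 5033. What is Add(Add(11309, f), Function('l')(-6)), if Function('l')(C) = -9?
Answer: 16333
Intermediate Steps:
Add(Add(11309, f), Function('l')(-6)) = Add(Add(11309, 5033), -9) = Add(16342, -9) = 16333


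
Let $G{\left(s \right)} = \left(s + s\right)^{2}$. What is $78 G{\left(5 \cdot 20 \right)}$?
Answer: $3120000$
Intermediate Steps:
$G{\left(s \right)} = 4 s^{2}$ ($G{\left(s \right)} = \left(2 s\right)^{2} = 4 s^{2}$)
$78 G{\left(5 \cdot 20 \right)} = 78 \cdot 4 \left(5 \cdot 20\right)^{2} = 78 \cdot 4 \cdot 100^{2} = 78 \cdot 4 \cdot 10000 = 78 \cdot 40000 = 3120000$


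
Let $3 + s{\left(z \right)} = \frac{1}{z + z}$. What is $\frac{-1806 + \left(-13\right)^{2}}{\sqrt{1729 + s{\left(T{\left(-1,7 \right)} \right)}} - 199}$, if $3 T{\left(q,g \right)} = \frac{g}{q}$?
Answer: $\frac{4560682}{530253} + \frac{1637 \sqrt{338254}}{530253} \approx 10.396$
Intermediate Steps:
$T{\left(q,g \right)} = \frac{g}{3 q}$ ($T{\left(q,g \right)} = \frac{g \frac{1}{q}}{3} = \frac{g}{3 q}$)
$s{\left(z \right)} = -3 + \frac{1}{2 z}$ ($s{\left(z \right)} = -3 + \frac{1}{z + z} = -3 + \frac{1}{2 z}$)
$\frac{-1806 + \left(-13\right)^{2}}{\sqrt{1729 + s{\left(T{\left(-1,7 \right)} \right)}} - 199} = \frac{-1806 + \left(-13\right)^{2}}{\sqrt{1729 - \left(3 - \frac{1}{2 \cdot \frac{1}{3} \cdot 7 \frac{1}{-1}}\right)} - 199} = \frac{-1806 + 169}{\sqrt{1729 - \left(3 - \frac{1}{2 \cdot \frac{1}{3} \cdot 7 \left(-1\right)}\right)} - 199} = - \frac{1637}{\sqrt{1729 - \left(3 - \frac{1}{2 \left(- \frac{7}{3}\right)}\right)} - 199} = - \frac{1637}{\sqrt{1729 + \left(-3 + \frac{1}{2} \left(- \frac{3}{7}\right)\right)} - 199} = - \frac{1637}{\sqrt{1729 - \frac{45}{14}} - 199} = - \frac{1637}{\sqrt{\frac{24161}{14}} - 199} = - \frac{1637}{\frac{\sqrt{338254}}{14} - 199} = - \frac{1637}{-199 + \frac{\sqrt{338254}}{14}}$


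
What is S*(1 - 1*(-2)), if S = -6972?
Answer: -20916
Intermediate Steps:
S*(1 - 1*(-2)) = -6972*(1 - 1*(-2)) = -6972*(1 + 2) = -6972*3 = -20916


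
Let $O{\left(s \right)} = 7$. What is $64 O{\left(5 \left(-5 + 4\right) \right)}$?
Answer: $448$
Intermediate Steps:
$64 O{\left(5 \left(-5 + 4\right) \right)} = 64 \cdot 7 = 448$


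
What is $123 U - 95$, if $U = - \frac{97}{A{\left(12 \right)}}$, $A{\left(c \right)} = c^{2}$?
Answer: $- \frac{8537}{48} \approx -177.85$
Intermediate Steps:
$U = - \frac{97}{144}$ ($U = - \frac{97}{12^{2}} = - \frac{97}{144} \approx -0.67361$)
$123 U - 95 = 123 \left(- \frac{97}{144}\right) - 95 = - \frac{3977}{48} - 95 = - \frac{8537}{48}$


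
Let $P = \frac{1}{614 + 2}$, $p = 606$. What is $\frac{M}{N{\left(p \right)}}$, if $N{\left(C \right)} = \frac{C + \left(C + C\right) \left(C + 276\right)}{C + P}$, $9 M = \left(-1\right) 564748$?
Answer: $- \frac{52704683539}{1482451740} \approx -35.552$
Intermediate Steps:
$P = \frac{1}{616} \approx 0.0016234$
$M = - \frac{564748}{9}$ ($M = \frac{\left(-1\right) 564748}{9} = \frac{1}{9} \left(-564748\right) = - \frac{564748}{9} \approx -62750.0$)
$N{\left(C \right)} = \frac{C + 2 C \left(276 + C\right)}{\frac{1}{616} + C}$ ($N{\left(C \right)} = \frac{C + \left(C + C\right) \left(C + 276\right)}{C + \frac{1}{616}} = \frac{C + 2 C \left(276 + C\right)}{\frac{1}{616} + C}$)
$\frac{M}{N{\left(p \right)}} = - \frac{564748}{9 \cdot 616 \cdot 606 \frac{1}{1 + 616 \cdot 606} \left(553 + 2 \cdot 606\right)} = - \frac{564748}{9 \cdot 616 \cdot 606 \frac{1}{1 + 373296} \left(553 + 1212\right)} = - \frac{564748}{9 \cdot 616 \cdot 606 \cdot \frac{1}{373297} \cdot 1765} = - \frac{564748}{9 \cdot \frac{658867440}{373297}} = \left(- \frac{564748}{9}\right) \frac{373297}{658867440} = - \frac{52704683539}{1482451740}$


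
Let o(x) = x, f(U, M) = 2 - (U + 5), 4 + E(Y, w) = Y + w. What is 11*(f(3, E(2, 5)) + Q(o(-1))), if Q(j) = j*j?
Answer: -55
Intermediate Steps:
E(Y, w) = -4 + Y + w (E(Y, w) = -4 + (Y + w) = -4 + Y + w)
f(U, M) = -3 - U (f(U, M) = 2 - (5 + U) = 2 + (-5 - U) = -3 - U)
Q(j) = j²
11*(f(3, E(2, 5)) + Q(o(-1))) = 11*((-3 - 1*3) + (-1)²) = 11*((-3 - 3) + 1) = 11*(-6 + 1) = 11*(-5) = -55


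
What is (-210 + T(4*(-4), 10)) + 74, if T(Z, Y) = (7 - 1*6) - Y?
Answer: -145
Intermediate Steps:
T(Z, Y) = 1 - Y (T(Z, Y) = (7 - 6) - Y = 1 - Y)
(-210 + T(4*(-4), 10)) + 74 = (-210 + (1 - 1*10)) + 74 = (-210 + (1 - 10)) + 74 = (-210 - 9) + 74 = -219 + 74 = -145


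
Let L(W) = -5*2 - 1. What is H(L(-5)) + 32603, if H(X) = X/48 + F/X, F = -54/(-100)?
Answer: 430355927/13200 ≈ 32603.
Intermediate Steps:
F = 27/50 (F = -54*(-1/100) = 27/50 ≈ 0.54000)
L(W) = -11 (L(W) = -10 - 1 = -11)
H(X) = X/48 + 27/(50*X)
H(L(-5)) + 32603 = ((1/48)*(-11) + (27/50)/(-11)) + 32603 = (-11/48 + (27/50)*(-1/11)) + 32603 = (-11/48 - 27/550) + 32603 = -3673/13200 + 32603 = 430355927/13200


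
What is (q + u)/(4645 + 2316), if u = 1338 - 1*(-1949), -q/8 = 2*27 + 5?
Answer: 2815/6961 ≈ 0.40440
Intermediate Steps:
q = -472 (q = -8*(2*27 + 5) = -8*(54 + 5) = -8*59 = -472)
u = 3287 (u = 1338 + 1949 = 3287)
(q + u)/(4645 + 2316) = (-472 + 3287)/(4645 + 2316) = 2815/6961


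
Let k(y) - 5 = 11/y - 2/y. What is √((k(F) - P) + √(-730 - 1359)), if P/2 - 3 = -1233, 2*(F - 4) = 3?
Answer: √(298463 + 121*I*√2089)/11 ≈ 49.667 + 0.46012*I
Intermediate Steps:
F = 11/2 (F = 4 + (½)*3 = 4 + 3/2 = 11/2 ≈ 5.5000)
k(y) = 5 + 9/y (k(y) = 5 + (11/y - 2/y) = 5 + 9/y)
P = -2460 (P = 6 + 2*(-1233) = 6 - 2466 = -2460)
√((k(F) - P) + √(-730 - 1359)) = √(((5 + 9/(11/2)) - 1*(-2460)) + √(-730 - 1359)) = √(((5 + 9*(2/11)) + 2460) + √(-2089)) = √(((5 + 18/11) + 2460) + I*√2089) = √((73/11 + 2460) + I*√2089) = √(27133/11 + I*√2089)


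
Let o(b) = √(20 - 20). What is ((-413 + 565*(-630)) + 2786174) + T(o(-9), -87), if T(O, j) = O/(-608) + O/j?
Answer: 2429811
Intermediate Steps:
o(b) = 0 (o(b) = √0 = 0)
T(O, j) = -O/608 + O/j (T(O, j) = O*(-1/608) + O/j = -O/608 + O/j)
((-413 + 565*(-630)) + 2786174) + T(o(-9), -87) = ((-413 + 565*(-630)) + 2786174) + (-1/608*0 + 0/(-87)) = ((-413 - 355950) + 2786174) + (0 + 0*(-1/87)) = (-356363 + 2786174) + (0 + 0) = 2429811 + 0 = 2429811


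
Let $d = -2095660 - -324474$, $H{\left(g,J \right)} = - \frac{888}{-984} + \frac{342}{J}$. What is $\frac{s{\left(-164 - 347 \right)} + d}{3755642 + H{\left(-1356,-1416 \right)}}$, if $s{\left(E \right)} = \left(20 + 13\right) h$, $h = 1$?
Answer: $- \frac{17137676428}{36339598387} \approx -0.4716$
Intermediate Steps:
$H{\left(g,J \right)} = \frac{37}{41} + \frac{342}{J}$ ($H{\left(g,J \right)} = \left(-888\right) \left(- \frac{1}{984}\right) + \frac{342}{J} = \frac{37}{41} + \frac{342}{J}$)
$d = -1771186$ ($d = -2095660 + 324474 = -1771186$)
$s{\left(E \right)} = 33$ ($s{\left(E \right)} = \left(20 + 13\right) 1 = 33 \cdot 1 = 33$)
$\frac{s{\left(-164 - 347 \right)} + d}{3755642 + H{\left(-1356,-1416 \right)}} = \frac{33 - 1771186}{3755642 + \left(\frac{37}{41} + \frac{342}{-1416}\right)} = - \frac{1771153}{3755642 + \left(\frac{37}{41} + 342 \left(- \frac{1}{1416}\right)\right)} = - \frac{1771153}{3755642 + \left(\frac{37}{41} - \frac{57}{236}\right)} = - \frac{1771153}{3755642 + \frac{6395}{9676}} = - \frac{1771153}{\frac{36339598387}{9676}} = \left(-1771153\right) \frac{9676}{36339598387} = - \frac{17137676428}{36339598387}$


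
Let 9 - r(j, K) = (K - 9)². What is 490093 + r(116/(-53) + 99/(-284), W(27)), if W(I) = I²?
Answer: -28298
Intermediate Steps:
r(j, K) = 9 - (-9 + K)² (r(j, K) = 9 - (K - 9)² = 9 - (-9 + K)²)
490093 + r(116/(-53) + 99/(-284), W(27)) = 490093 + (9 - (-9 + 27²)²) = 490093 + (9 - (-9 + 729)²) = 490093 + (9 - 1*720²) = 490093 + (9 - 1*518400) = 490093 + (9 - 518400) = 490093 - 518391 = -28298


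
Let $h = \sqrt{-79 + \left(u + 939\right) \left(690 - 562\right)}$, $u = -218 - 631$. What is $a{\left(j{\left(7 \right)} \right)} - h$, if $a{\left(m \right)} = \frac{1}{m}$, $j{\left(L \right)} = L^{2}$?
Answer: $\frac{1}{49} - \sqrt{11441} \approx -106.94$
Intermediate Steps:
$u = -849$ ($u = -218 - 631 = -849$)
$h = \sqrt{11441}$ ($h = \sqrt{-79 + \left(-849 + 939\right) \left(690 - 562\right)} = \sqrt{-79 + 90 \cdot 128} = \sqrt{-79 + 11520} = \sqrt{11441} \approx 106.96$)
$a{\left(j{\left(7 \right)} \right)} - h = \frac{1}{7^{2}} - \sqrt{11441} = \frac{1}{49} - \sqrt{11441}$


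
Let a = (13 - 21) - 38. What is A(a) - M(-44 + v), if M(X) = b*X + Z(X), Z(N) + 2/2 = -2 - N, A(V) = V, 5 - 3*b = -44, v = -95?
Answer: 6265/3 ≈ 2088.3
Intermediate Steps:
a = -46 (a = -8 - 38 = -46)
b = 49/3 (b = 5/3 - ⅓*(-44) = 5/3 + 44/3 = 49/3 ≈ 16.333)
Z(N) = -3 - N (Z(N) = -1 + (-2 - N) = -3 - N)
M(X) = -3 + 46*X/3 (M(X) = 49*X/3 + (-3 - X) = -3 + 46*X/3)
A(a) - M(-44 + v) = -46 - (-3 + 46*(-44 - 95)/3) = -46 - (-3 + (46/3)*(-139)) = -46 - (-3 - 6394/3) = -46 - 1*(-6403/3) = -46 + 6403/3 = 6265/3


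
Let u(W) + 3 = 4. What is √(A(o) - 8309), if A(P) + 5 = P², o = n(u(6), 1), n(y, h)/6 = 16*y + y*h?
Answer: √2090 ≈ 45.716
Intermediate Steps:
u(W) = 1 (u(W) = -3 + 4 = 1)
n(y, h) = 96*y + 6*h*y (n(y, h) = 6*(16*y + y*h) = 6*(16*y + h*y) = 96*y + 6*h*y)
o = 102 (o = 6*1*(16 + 1) = 6*1*17 = 102)
A(P) = -5 + P²
√(A(o) - 8309) = √((-5 + 102²) - 8309) = √((-5 + 10404) - 8309) = √(10399 - 8309) = √2090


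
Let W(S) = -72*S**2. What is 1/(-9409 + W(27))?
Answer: -1/61897 ≈ -1.6156e-5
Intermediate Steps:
1/(-9409 + W(27)) = 1/(-9409 - 72*27**2) = 1/(-9409 - 72*729) = 1/(-9409 - 52488) = 1/(-61897) = -1/61897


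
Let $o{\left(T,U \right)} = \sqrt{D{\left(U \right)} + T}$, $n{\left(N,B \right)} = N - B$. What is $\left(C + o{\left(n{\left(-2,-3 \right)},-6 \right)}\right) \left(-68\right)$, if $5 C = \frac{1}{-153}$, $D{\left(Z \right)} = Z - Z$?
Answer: $- \frac{3056}{45} \approx -67.911$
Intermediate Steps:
$D{\left(Z \right)} = 0$
$C = - \frac{1}{765}$ ($C = \frac{1}{5 \left(-153\right)} = \frac{1}{5} \left(- \frac{1}{153}\right) = - \frac{1}{765} \approx -0.0013072$)
$o{\left(T,U \right)} = \sqrt{T}$ ($o{\left(T,U \right)} = \sqrt{0 + T} = \sqrt{T}$)
$\left(C + o{\left(n{\left(-2,-3 \right)},-6 \right)}\right) \left(-68\right) = \left(- \frac{1}{765} + \sqrt{-2 - -3}\right) \left(-68\right) = \left(- \frac{1}{765} + \sqrt{-2 + 3}\right) \left(-68\right) = \left(- \frac{1}{765} + \sqrt{1}\right) \left(-68\right) = \left(- \frac{1}{765} + 1\right) \left(-68\right) = \frac{764}{765} \left(-68\right) = - \frac{3056}{45}$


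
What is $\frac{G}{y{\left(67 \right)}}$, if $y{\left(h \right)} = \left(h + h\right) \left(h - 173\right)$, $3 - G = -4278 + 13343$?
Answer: $\frac{4531}{7102} \approx 0.63799$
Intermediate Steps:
$G = -9062$ ($G = 3 - \left(-4278 + 13343\right) = 3 - 9065 = -9062$)
$y{\left(h \right)} = 2 h \left(-173 + h\right)$
$\frac{G}{y{\left(67 \right)}} = - \frac{9062}{2 \cdot 67 \left(-173 + 67\right)} = - \frac{9062}{2 \cdot 67 \left(-106\right)} = - \frac{9062}{-14204} = \left(-9062\right) \left(- \frac{1}{14204}\right) = \frac{4531}{7102}$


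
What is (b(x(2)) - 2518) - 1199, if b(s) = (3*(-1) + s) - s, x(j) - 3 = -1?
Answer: -3720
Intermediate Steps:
x(j) = 2 (x(j) = 3 - 1 = 2)
b(s) = -3 (b(s) = (-3 + s) - s = -3)
(b(x(2)) - 2518) - 1199 = (-3 - 2518) - 1199 = -2521 - 1199 = -3720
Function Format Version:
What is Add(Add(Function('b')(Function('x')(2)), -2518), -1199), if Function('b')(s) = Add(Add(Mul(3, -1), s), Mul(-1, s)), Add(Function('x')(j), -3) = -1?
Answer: -3720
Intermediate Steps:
Function('x')(j) = 2 (Function('x')(j) = Add(3, -1) = 2)
Function('b')(s) = -3 (Function('b')(s) = Add(Add(-3, s), Mul(-1, s)) = -3)
Add(Add(Function('b')(Function('x')(2)), -2518), -1199) = Add(Add(-3, -2518), -1199) = Add(-2521, -1199) = -3720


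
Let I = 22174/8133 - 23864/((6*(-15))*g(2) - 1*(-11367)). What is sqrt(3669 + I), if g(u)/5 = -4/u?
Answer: sqrt(450955210171357555)/11085279 ≈ 60.579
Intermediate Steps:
g(u) = -20/u (g(u) = 5*(-4/u) = -20/u)
I = 25974182/33255837 (I = 22174/8133 - 23864/((6*(-15))*(-20/2) - 1*(-11367)) = 22174*(1/8133) - 23864/(-(-1800)/2 + 11367) = 22174/8133 - 23864/(-90*(-10) + 11367) = 22174/8133 - 23864/(900 + 11367) = 22174/8133 - 23864/12267 = 25974182/33255837 ≈ 0.78104)
sqrt(3669 + I) = sqrt(3669 + 25974182/33255837) = sqrt(122041640135/33255837) = sqrt(450955210171357555)/11085279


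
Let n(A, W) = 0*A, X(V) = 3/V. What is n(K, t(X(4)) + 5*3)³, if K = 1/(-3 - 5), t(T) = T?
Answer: 0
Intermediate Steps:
K = -⅛ (K = 1/(-8) = -⅛ ≈ -0.12500)
n(A, W) = 0
n(K, t(X(4)) + 5*3)³ = 0³ = 0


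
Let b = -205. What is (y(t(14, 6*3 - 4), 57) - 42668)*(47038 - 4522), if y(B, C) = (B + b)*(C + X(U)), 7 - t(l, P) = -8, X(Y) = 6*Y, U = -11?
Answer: -1741370328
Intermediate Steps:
t(l, P) = 15 (t(l, P) = 7 - 1*(-8) = 7 + 8 = 15)
y(B, C) = (-205 + B)*(-66 + C) (y(B, C) = (B - 205)*(C + 6*(-11)) = (-205 + B)*(C - 66) = (-205 + B)*(-66 + C))
(y(t(14, 6*3 - 4), 57) - 42668)*(47038 - 4522) = ((13530 - 205*57 - 66*15 + 15*57) - 42668)*(47038 - 4522) = ((13530 - 11685 - 990 + 855) - 42668)*42516 = (1710 - 42668)*42516 = -40958*42516 = -1741370328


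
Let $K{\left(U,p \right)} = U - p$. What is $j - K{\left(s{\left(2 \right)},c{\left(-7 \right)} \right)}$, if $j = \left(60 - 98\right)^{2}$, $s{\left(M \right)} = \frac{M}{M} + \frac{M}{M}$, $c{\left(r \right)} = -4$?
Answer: $1438$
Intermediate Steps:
$s{\left(M \right)} = 2$ ($s{\left(M \right)} = 1 + 1 = 2$)
$j = 1444$ ($j = \left(-38\right)^{2} = 1444$)
$j - K{\left(s{\left(2 \right)},c{\left(-7 \right)} \right)} = 1444 - \left(2 - -4\right) = 1444 - \left(2 + 4\right) = 1444 - 6 = 1438$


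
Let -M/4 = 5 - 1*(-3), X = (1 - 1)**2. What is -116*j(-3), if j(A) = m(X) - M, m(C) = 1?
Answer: -3828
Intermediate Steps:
X = 0 (X = 0**2 = 0)
M = -32 (M = -4*(5 - 1*(-3)) = -4*(5 + 3) = -4*8 = -32)
j(A) = 33 (j(A) = 1 - 1*(-32) = 1 + 32 = 33)
-116*j(-3) = -116*33 = -3828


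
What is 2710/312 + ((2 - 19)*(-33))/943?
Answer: 1365281/147108 ≈ 9.2808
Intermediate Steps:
2710/312 + ((2 - 19)*(-33))/943 = 2710*(1/312) - 17*(-33)*(1/943) = 1355/156 + 561*(1/943) = 1355/156 + 561/943 = 1365281/147108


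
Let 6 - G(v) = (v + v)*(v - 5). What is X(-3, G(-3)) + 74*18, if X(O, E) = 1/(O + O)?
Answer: 7991/6 ≈ 1331.8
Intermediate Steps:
G(v) = 6 - 2*v*(-5 + v) (G(v) = 6 - (v + v)*(v - 5) = 6 - 2*v*(-5 + v))
X(O, E) = 1/(2*O)
X(-3, G(-3)) + 74*18 = (1/2)/(-3) + 74*18 = (1/2)*(-1/3) + 1332 = -1/6 + 1332 = 7991/6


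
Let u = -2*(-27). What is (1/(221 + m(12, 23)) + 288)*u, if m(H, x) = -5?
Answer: 62209/4 ≈ 15552.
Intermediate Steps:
u = 54
(1/(221 + m(12, 23)) + 288)*u = (1/(221 - 5) + 288)*54 = (1/216 + 288)*54 = (62209/216)*54 = 62209/4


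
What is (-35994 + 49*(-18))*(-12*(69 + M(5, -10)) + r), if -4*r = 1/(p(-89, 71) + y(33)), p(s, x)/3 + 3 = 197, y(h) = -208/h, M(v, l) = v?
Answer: 88872383493/2714 ≈ 3.2746e+7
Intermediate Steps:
p(s, x) = 582 (p(s, x) = -9 + 3*197 = -9 + 591 = 582)
r = -33/75992 (r = -1/(4*(582 - 208/33)) = -1/(4*18998/33) = -¼*33/18998 = -33/75992 ≈ -0.00043426)
(-35994 + 49*(-18))*(-12*(69 + M(5, -10)) + r) = (-35994 + 49*(-18))*(-12*(69 + 5) - 33/75992) = (-35994 - 882)*(-12*74 - 33/75992) = -36876*(-888 - 33/75992) = -36876*(-67480929/75992) = 88872383493/2714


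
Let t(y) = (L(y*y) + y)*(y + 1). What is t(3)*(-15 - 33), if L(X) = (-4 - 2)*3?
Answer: 2880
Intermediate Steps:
L(X) = -18 (L(X) = -6*3 = -18)
t(y) = (1 + y)*(-18 + y) (t(y) = (-18 + y)*(y + 1) = (-18 + y)*(1 + y) = (1 + y)*(-18 + y))
t(3)*(-15 - 33) = (-18 + 3² - 17*3)*(-15 - 33) = (-18 + 9 - 51)*(-48) = -60*(-48) = 2880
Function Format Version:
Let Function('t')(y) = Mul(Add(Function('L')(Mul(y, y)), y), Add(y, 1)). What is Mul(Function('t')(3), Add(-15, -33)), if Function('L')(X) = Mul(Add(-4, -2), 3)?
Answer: 2880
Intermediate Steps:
Function('L')(X) = -18 (Function('L')(X) = Mul(-6, 3) = -18)
Function('t')(y) = Mul(Add(1, y), Add(-18, y)) (Function('t')(y) = Mul(Add(-18, y), Add(y, 1)) = Mul(Add(-18, y), Add(1, y)) = Mul(Add(1, y), Add(-18, y)))
Mul(Function('t')(3), Add(-15, -33)) = Mul(Add(-18, Pow(3, 2), Mul(-17, 3)), Add(-15, -33)) = Mul(Add(-18, 9, -51), -48) = Mul(-60, -48) = 2880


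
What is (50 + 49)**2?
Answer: 9801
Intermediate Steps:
(50 + 49)**2 = 99**2 = 9801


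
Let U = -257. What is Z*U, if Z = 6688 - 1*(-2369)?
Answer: -2327649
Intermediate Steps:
Z = 9057 (Z = 6688 + 2369 = 9057)
Z*U = 9057*(-257) = -2327649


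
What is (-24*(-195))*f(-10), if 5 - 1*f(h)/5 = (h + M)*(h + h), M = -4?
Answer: -6435000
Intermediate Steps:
f(h) = 25 - 10*h*(-4 + h) (f(h) = 25 - 5*(h - 4)*(h + h) = 25 - 5*(-4 + h)*2*h = 25 - 10*h*(-4 + h))
(-24*(-195))*f(-10) = (-24*(-195))*(25 - 10*(-10)² + 40*(-10)) = 4680*(25 - 10*100 - 400) = 4680*(25 - 1000 - 400) = 4680*(-1375) = -6435000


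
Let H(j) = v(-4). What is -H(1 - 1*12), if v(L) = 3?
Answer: -3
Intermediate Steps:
H(j) = 3
-H(1 - 1*12) = -1*3 = -3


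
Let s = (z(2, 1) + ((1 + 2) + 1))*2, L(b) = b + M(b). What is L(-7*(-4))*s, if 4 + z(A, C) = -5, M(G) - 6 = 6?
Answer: -400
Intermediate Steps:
M(G) = 12 (M(G) = 6 + 6 = 12)
z(A, C) = -9 (z(A, C) = -4 - 5 = -9)
L(b) = 12 + b (L(b) = b + 12 = 12 + b)
s = -10 (s = (-9 + ((1 + 2) + 1))*2 = (-9 + (3 + 1))*2 = (-9 + 4)*2 = -5*2 = -10)
L(-7*(-4))*s = (12 - 7*(-4))*(-10) = (12 + 28)*(-10) = 40*(-10) = -400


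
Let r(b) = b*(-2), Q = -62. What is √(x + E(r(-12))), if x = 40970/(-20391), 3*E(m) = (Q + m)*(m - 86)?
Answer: √36188954438/6797 ≈ 27.988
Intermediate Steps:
r(b) = -2*b
E(m) = (-86 + m)*(-62 + m)/3 (E(m) = ((-62 + m)*(m - 86))/3 = ((-62 + m)*(-86 + m))/3 = ((-86 + m)*(-62 + m))/3 = (-86 + m)*(-62 + m)/3)
x = -40970/20391 (x = 40970*(-1/20391) = -40970/20391 ≈ -2.0092)
√(x + E(r(-12))) = √(-40970/20391 + (5332/3 - (-296)*(-12)/3 + (-2*(-12))²/3)) = √(-40970/20391 + (5332/3 - 148/3*24 + (⅓)*24²)) = √(-40970/20391 + (5332/3 - 1184 + (⅓)*576)) = √(-40970/20391 + (5332/3 - 1184 + 192)) = √(-40970/20391 + 2356/3) = √(5324254/6797) = √36188954438/6797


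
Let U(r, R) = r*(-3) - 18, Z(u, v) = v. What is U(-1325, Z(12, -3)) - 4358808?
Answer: -4354851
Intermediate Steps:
U(r, R) = -18 - 3*r (U(r, R) = -3*r - 18 = -18 - 3*r)
U(-1325, Z(12, -3)) - 4358808 = (-18 - 3*(-1325)) - 4358808 = (-18 + 3975) - 4358808 = 3957 - 4358808 = -4354851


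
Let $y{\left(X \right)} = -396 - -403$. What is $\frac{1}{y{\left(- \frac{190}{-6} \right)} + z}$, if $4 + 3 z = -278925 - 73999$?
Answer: $- \frac{3}{352907} \approx -8.5008 \cdot 10^{-6}$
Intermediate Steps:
$y{\left(X \right)} = 7$ ($y{\left(X \right)} = -396 + 403 = 7$)
$z = - \frac{352928}{3}$ ($z = - \frac{4}{3} + \frac{-278925 - 73999}{3} = - \frac{4}{3} + \frac{1}{3} \left(-352924\right) = - \frac{4}{3} - \frac{352924}{3} = - \frac{352928}{3} \approx -1.1764 \cdot 10^{5}$)
$\frac{1}{y{\left(- \frac{190}{-6} \right)} + z} = \frac{1}{7 - \frac{352928}{3}} = \frac{1}{- \frac{352907}{3}} = - \frac{3}{352907}$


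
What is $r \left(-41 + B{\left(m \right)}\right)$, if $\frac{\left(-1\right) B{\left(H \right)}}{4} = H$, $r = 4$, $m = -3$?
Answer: $-116$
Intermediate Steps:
$B{\left(H \right)} = - 4 H$
$r \left(-41 + B{\left(m \right)}\right) = 4 \left(-41 - -12\right) = 4 \left(-41 + 12\right) = 4 \left(-29\right) = -116$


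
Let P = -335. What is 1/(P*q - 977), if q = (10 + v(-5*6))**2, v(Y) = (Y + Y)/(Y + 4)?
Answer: -169/8741113 ≈ -1.9334e-5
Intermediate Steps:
v(Y) = 2*Y/(4 + Y) (v(Y) = (2*Y)/(4 + Y) = 2*Y/(4 + Y))
q = 25600/169 (q = (10 + 2*(-5*6)/(4 - 5*6))**2 = (10 + 2*(-30)/(4 - 30))**2 = (10 + 2*(-30)/(-26))**2 = (10 + 2*(-30)*(-1/26))**2 = (10 + 30/13)**2 = (160/13)**2 = 25600/169 ≈ 151.48)
1/(P*q - 977) = 1/(-335*25600/169 - 977) = 1/(-8576000/169 - 977) = 1/(-8741113/169) = -169/8741113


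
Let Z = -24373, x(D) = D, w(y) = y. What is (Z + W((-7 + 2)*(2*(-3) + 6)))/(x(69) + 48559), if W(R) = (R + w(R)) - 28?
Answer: -24401/48628 ≈ -0.50179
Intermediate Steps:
W(R) = -28 + 2*R (W(R) = (R + R) - 28 = 2*R - 28 = -28 + 2*R)
(Z + W((-7 + 2)*(2*(-3) + 6)))/(x(69) + 48559) = (-24373 + (-28 + 2*((-7 + 2)*(2*(-3) + 6))))/(69 + 48559) = (-24373 + (-28 + 2*(-5*(-6 + 6))))/48628 = (-24373 + (-28 + 2*(-5*0)))*(1/48628) = (-24373 + (-28 + 2*0))*(1/48628) = (-24373 + (-28 + 0))*(1/48628) = (-24373 - 28)*(1/48628) = -24401*1/48628 = -24401/48628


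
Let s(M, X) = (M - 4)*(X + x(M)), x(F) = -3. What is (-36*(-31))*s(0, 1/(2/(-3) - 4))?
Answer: 100440/7 ≈ 14349.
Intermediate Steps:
s(M, X) = (-4 + M)*(-3 + X) (s(M, X) = (M - 4)*(X - 3) = (-4 + M)*(-3 + X))
(-36*(-31))*s(0, 1/(2/(-3) - 4)) = (-36*(-31))*(12 - 4/(2/(-3) - 4) - 3*0 + 0/(2/(-3) - 4)) = 1116*(12 - 4/(2*(-⅓) - 4) + 0 + 0/(2*(-⅓) - 4)) = 1116*(12 - 4/(-⅔ - 4) + 0 + 0/(-⅔ - 4)) = 1116*(12 - 4/(-14/3) + 0 + 0/(-14/3)) = 1116*(12 - 4*(-3/14) + 0 + 0*(-3/14)) = 1116*(12 + 6/7 + 0 + 0) = 1116*(90/7) = 100440/7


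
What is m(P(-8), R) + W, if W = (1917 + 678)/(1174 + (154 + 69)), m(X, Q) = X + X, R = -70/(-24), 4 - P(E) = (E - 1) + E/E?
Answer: 36123/1397 ≈ 25.858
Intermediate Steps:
P(E) = 4 - E (P(E) = 4 - ((E - 1) + E/E) = 4 - ((-1 + E) + 1) = 4 - E)
R = 35/12 (R = -70*(-1/24) = 35/12 ≈ 2.9167)
m(X, Q) = 2*X
W = 2595/1397 (W = 2595/(1174 + 223) = 2595/1397 ≈ 1.8576)
m(P(-8), R) + W = 2*(4 - 1*(-8)) + 2595/1397 = 2*(4 + 8) + 2595/1397 = 2*12 + 2595/1397 = 24 + 2595/1397 = 36123/1397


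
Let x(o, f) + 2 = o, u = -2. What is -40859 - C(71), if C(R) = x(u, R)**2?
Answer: -40875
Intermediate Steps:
x(o, f) = -2 + o
C(R) = 16 (C(R) = (-2 - 2)**2 = (-4)**2 = 16)
-40859 - C(71) = -40859 - 1*16 = -40859 - 16 = -40875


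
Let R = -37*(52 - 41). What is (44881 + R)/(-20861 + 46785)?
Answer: 22237/12962 ≈ 1.7156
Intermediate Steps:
R = -407 (R = -37*11 = -407)
(44881 + R)/(-20861 + 46785) = (44881 - 407)/(-20861 + 46785) = 44474/25924 = 44474*(1/25924) = 22237/12962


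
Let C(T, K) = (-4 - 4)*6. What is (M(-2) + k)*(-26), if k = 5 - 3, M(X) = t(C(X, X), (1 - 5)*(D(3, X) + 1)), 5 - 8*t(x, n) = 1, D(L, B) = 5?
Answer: -65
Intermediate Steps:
C(T, K) = -48 (C(T, K) = -8*6 = -48)
t(x, n) = ½ (t(x, n) = 5/8 - ⅛*1 = 5/8 - ⅛ = ½)
M(X) = ½
k = 2
(M(-2) + k)*(-26) = (½ + 2)*(-26) = (5/2)*(-26) = -65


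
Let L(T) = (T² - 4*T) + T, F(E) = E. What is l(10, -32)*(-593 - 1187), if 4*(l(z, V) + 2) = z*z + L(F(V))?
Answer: -539340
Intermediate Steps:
L(T) = T² - 3*T
l(z, V) = -2 + z²/4 + V*(-3 + V)/4 (l(z, V) = -2 + (z*z + V*(-3 + V))/4 = -2 + (z² + V*(-3 + V))/4 = -2 + (z²/4 + V*(-3 + V)/4) = -2 + z²/4 + V*(-3 + V)/4)
l(10, -32)*(-593 - 1187) = (-2 + (¼)*10² + (¼)*(-32)*(-3 - 32))*(-593 - 1187) = (-2 + (¼)*100 + (¼)*(-32)*(-35))*(-1780) = (-2 + 25 + 280)*(-1780) = 303*(-1780) = -539340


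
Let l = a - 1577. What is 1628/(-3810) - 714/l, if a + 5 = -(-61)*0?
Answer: 5173/215265 ≈ 0.024031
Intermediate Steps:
a = -5 (a = -5 - (-61)*0 = -5 - 61*0 = -5 + 0 = -5)
l = -1582 (l = -5 - 1577 = -1582)
1628/(-3810) - 714/l = 1628/(-3810) - 714/(-1582) = 1628*(-1/3810) - 714*(-1/1582) = -814/1905 + 51/113 = 5173/215265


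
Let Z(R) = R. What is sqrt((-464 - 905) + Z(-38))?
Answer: I*sqrt(1407) ≈ 37.51*I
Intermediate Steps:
sqrt((-464 - 905) + Z(-38)) = sqrt((-464 - 905) - 38) = sqrt(-1369 - 38) = sqrt(-1407) = I*sqrt(1407)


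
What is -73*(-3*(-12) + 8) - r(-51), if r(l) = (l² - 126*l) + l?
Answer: -12188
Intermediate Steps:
r(l) = l² - 125*l
-73*(-3*(-12) + 8) - r(-51) = -73*(-3*(-12) + 8) - (-51)*(-125 - 51) = -73*(36 + 8) - (-51)*(-176) = -73*44 - 1*8976 = -3212 - 8976 = -12188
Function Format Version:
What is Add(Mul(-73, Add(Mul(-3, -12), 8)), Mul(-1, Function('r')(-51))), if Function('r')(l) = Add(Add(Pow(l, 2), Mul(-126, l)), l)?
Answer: -12188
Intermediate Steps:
Function('r')(l) = Add(Pow(l, 2), Mul(-125, l))
Add(Mul(-73, Add(Mul(-3, -12), 8)), Mul(-1, Function('r')(-51))) = Add(Mul(-73, Add(Mul(-3, -12), 8)), Mul(-1, Mul(-51, Add(-125, -51)))) = Add(Mul(-73, Add(36, 8)), Mul(-1, Mul(-51, -176))) = Add(Mul(-73, 44), Mul(-1, 8976)) = Add(-3212, -8976) = -12188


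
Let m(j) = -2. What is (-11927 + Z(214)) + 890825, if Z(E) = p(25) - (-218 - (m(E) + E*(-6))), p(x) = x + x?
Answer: 877880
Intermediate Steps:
p(x) = 2*x
Z(E) = 266 - 6*E (Z(E) = 2*25 - (-218 - (-2 + E*(-6))) = 50 - (-218 - (-2 - 6*E)) = 50 - (-218 + (2 + 6*E)) = 50 - (-216 + 6*E) = 50 + (216 - 6*E) = 266 - 6*E)
(-11927 + Z(214)) + 890825 = (-11927 + (266 - 6*214)) + 890825 = (-11927 + (266 - 1284)) + 890825 = (-11927 - 1018) + 890825 = -12945 + 890825 = 877880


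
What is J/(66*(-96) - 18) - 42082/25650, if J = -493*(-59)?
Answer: -56303921/9054450 ≈ -6.2184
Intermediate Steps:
J = 29087
J/(66*(-96) - 18) - 42082/25650 = 29087/(66*(-96) - 18) - 42082/25650 = 29087/(-6336 - 18) - 42082*1/25650 = 29087/(-6354) - 21041/12825 = 29087*(-1/6354) - 21041/12825 = -29087/6354 - 21041/12825 = -56303921/9054450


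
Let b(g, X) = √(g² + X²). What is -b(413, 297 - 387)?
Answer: -√178669 ≈ -422.69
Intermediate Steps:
b(g, X) = √(X² + g²)
-b(413, 297 - 387) = -√((297 - 387)² + 413²) = -√((-90)² + 170569) = -√(8100 + 170569) = -√178669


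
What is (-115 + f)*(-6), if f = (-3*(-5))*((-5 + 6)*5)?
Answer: 240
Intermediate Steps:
f = 75 (f = 15*(1*5) = 15*5 = 75)
(-115 + f)*(-6) = (-115 + 75)*(-6) = -40*(-6) = 240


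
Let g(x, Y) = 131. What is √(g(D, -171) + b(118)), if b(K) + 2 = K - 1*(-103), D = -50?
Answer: 5*√14 ≈ 18.708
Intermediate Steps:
b(K) = 101 + K (b(K) = -2 + (K - 1*(-103)) = -2 + (K + 103) = -2 + (103 + K) = 101 + K)
√(g(D, -171) + b(118)) = √(131 + (101 + 118)) = √(131 + 219) = √350 = 5*√14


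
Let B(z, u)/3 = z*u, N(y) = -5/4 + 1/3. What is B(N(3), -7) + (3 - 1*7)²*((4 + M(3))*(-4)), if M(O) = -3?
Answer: -179/4 ≈ -44.750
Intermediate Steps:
N(y) = -11/12 (N(y) = -5*¼ + 1*(⅓) = -5/4 + ⅓ = -11/12)
B(z, u) = 3*u*z (B(z, u) = 3*(z*u) = 3*(u*z) = 3*u*z)
B(N(3), -7) + (3 - 1*7)²*((4 + M(3))*(-4)) = 3*(-7)*(-11/12) + (3 - 1*7)²*((4 - 3)*(-4)) = 77/4 + (3 - 7)²*(1*(-4)) = 77/4 + (-4)²*(-4) = 77/4 + 16*(-4) = 77/4 - 64 = -179/4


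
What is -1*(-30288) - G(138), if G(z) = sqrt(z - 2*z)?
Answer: 30288 - I*sqrt(138) ≈ 30288.0 - 11.747*I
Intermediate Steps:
G(z) = sqrt(-z)
-1*(-30288) - G(138) = -1*(-30288) - sqrt(-1*138) = 30288 - sqrt(-138) = 30288 - I*sqrt(138)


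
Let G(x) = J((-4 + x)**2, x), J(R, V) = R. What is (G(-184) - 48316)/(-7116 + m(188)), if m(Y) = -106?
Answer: 282/157 ≈ 1.7962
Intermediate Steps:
G(x) = (-4 + x)**2
(G(-184) - 48316)/(-7116 + m(188)) = ((-4 - 184)**2 - 48316)/(-7116 - 106) = ((-188)**2 - 48316)/(-7222) = (35344 - 48316)*(-1/7222) = -12972*(-1/7222) = 282/157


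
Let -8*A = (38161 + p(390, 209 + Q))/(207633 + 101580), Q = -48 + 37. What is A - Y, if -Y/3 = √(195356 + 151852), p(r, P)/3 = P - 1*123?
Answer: -1129/72756 + 6*√86802 ≈ 1767.7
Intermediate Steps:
Q = -11
p(r, P) = -369 + 3*P (p(r, P) = 3*(P - 1*123) = 3*(P - 123) = 3*(-123 + P) = -369 + 3*P)
Y = -6*√86802 (Y = -3*√(195356 + 151852) = -6*√86802 ≈ -1767.7)
A = -1129/72756 (A = -(38161 + (-369 + 3*(209 - 11)))/(8*(207633 + 101580)) = -(38161 + (-369 + 3*198))/(8*309213) = -(38161 + (-369 + 594))/(8*309213) = -(38161 + 225)/(8*309213) = -19193/(4*309213) = -⅛*2258/18189 = -1129/72756 ≈ -0.015518)
A - Y = -1129/72756 - (-6)*√86802 = -1129/72756 + 6*√86802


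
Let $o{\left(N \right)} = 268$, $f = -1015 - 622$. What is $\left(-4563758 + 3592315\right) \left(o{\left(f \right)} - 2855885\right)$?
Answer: $2774069145331$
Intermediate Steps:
$f = -1637$
$\left(-4563758 + 3592315\right) \left(o{\left(f \right)} - 2855885\right) = \left(-4563758 + 3592315\right) \left(268 - 2855885\right) = \left(-971443\right) \left(-2855617\right) = 2774069145331$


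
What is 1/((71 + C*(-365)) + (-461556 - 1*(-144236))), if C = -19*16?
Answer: -1/206289 ≈ -4.8476e-6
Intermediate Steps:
C = -304
1/((71 + C*(-365)) + (-461556 - 1*(-144236))) = 1/((71 - 304*(-365)) + (-461556 - 1*(-144236))) = 1/((71 + 110960) + (-461556 + 144236)) = 1/(111031 - 317320) = 1/(-206289) = -1/206289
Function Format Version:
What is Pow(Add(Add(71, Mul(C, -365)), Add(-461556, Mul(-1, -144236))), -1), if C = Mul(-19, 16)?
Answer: Rational(-1, 206289) ≈ -4.8476e-6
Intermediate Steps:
C = -304
Pow(Add(Add(71, Mul(C, -365)), Add(-461556, Mul(-1, -144236))), -1) = Pow(Add(Add(71, Mul(-304, -365)), Add(-461556, Mul(-1, -144236))), -1) = Pow(Add(Add(71, 110960), Add(-461556, 144236)), -1) = Pow(Add(111031, -317320), -1) = Pow(-206289, -1) = Rational(-1, 206289)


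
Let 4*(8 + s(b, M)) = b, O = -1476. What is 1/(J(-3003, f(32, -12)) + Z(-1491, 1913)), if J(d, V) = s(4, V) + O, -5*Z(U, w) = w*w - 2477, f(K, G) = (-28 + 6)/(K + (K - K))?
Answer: -5/3664507 ≈ -1.3644e-6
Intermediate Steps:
f(K, G) = -22/K (f(K, G) = -22/(K + 0) = -22/K)
Z(U, w) = 2477/5 - w²/5 (Z(U, w) = -(w*w - 2477)/5 = -(w² - 2477)/5 = -(-2477 + w²)/5 = 2477/5 - w²/5)
s(b, M) = -8 + b/4
J(d, V) = -1483 (J(d, V) = (-8 + (¼)*4) - 1476 = (-8 + 1) - 1476 = -7 - 1476 = -1483)
1/(J(-3003, f(32, -12)) + Z(-1491, 1913)) = 1/(-1483 + (2477/5 - ⅕*1913²)) = 1/(-1483 + (2477/5 - ⅕*3659569)) = 1/(-1483 + (2477/5 - 3659569/5)) = 1/(-1483 - 3657092/5) = 1/(-3664507/5) = -5/3664507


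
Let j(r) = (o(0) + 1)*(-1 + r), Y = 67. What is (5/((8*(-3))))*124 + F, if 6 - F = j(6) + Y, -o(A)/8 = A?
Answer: -551/6 ≈ -91.833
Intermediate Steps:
o(A) = -8*A
j(r) = -1 + r (j(r) = (-8*0 + 1)*(-1 + r) = (0 + 1)*(-1 + r) = 1*(-1 + r) = -1 + r)
F = -66 (F = 6 - ((-1 + 6) + 67) = 6 - (5 + 67) = 6 - 1*72 = 6 - 72 = -66)
(5/((8*(-3))))*124 + F = (5/((8*(-3))))*124 - 66 = (5/(-24))*124 - 66 = (5*(-1/24))*124 - 66 = -5/24*124 - 66 = -155/6 - 66 = -551/6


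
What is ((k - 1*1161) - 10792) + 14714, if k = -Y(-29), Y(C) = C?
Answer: 2790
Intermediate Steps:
k = 29 (k = -1*(-29) = 29)
((k - 1*1161) - 10792) + 14714 = ((29 - 1*1161) - 10792) + 14714 = ((29 - 1161) - 10792) + 14714 = (-1132 - 10792) + 14714 = -11924 + 14714 = 2790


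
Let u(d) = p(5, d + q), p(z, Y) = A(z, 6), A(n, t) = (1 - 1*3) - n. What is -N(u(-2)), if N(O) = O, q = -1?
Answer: 7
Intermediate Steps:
A(n, t) = -2 - n (A(n, t) = (1 - 3) - n = -2 - n)
p(z, Y) = -2 - z
u(d) = -7 (u(d) = -2 - 1*5 = -2 - 5 = -7)
-N(u(-2)) = -1*(-7) = 7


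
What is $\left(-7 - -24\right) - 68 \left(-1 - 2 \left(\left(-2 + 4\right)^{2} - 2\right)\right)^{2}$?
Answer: $-1683$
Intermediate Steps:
$\left(-7 - -24\right) - 68 \left(-1 - 2 \left(\left(-2 + 4\right)^{2} - 2\right)\right)^{2} = \left(-7 + 24\right) - 68 \left(-1 - 2 \left(2^{2} - 2\right)\right)^{2} = 17 - 68 \left(-1 - 2 \left(4 - 2\right)\right)^{2} = 17 - 68 \left(-1 - 4\right)^{2} = 17 - 68 \left(-5\right)^{2} = 17 - 1700 = -1683$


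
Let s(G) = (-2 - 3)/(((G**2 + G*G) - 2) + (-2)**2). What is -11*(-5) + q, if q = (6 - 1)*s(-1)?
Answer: 195/4 ≈ 48.750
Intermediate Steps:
s(G) = -5/(2 + 2*G**2) (s(G) = -5/(((G**2 + G**2) - 2) + 4) = -5/((2*G**2 - 2) + 4) = -5/((-2 + 2*G**2) + 4) = -5/(2 + 2*G**2))
q = -25/4 (q = (6 - 1)*(-5/(2 + 2*(-1)**2)) = 5*(-5/(2 + 2*1)) = 5*(-5/(2 + 2)) = 5*(-5/4) = -25/4 ≈ -6.2500)
-11*(-5) + q = -11*(-5) - 25/4 = 55 - 25/4 = 195/4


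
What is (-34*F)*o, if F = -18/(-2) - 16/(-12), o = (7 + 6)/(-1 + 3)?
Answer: -6851/3 ≈ -2283.7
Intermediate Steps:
o = 13/2 ≈ 6.5000
F = 31/3 (F = -18*(-½) - 16*(-1/12) = 9 + 4/3 = 31/3 ≈ 10.333)
(-34*F)*o = -34*31/3*(13/2) = -1054/3*13/2 = -6851/3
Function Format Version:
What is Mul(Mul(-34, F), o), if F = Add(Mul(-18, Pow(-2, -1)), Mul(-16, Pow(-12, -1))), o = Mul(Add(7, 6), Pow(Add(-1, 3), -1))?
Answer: Rational(-6851, 3) ≈ -2283.7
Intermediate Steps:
o = Rational(13, 2) (o = Mul(13, Pow(2, -1)) = Mul(13, Rational(1, 2)) = Rational(13, 2) ≈ 6.5000)
F = Rational(31, 3) (F = Add(Mul(-18, Rational(-1, 2)), Mul(-16, Rational(-1, 12))) = Add(9, Rational(4, 3)) = Rational(31, 3) ≈ 10.333)
Mul(Mul(-34, F), o) = Mul(Mul(-34, Rational(31, 3)), Rational(13, 2)) = Mul(Rational(-1054, 3), Rational(13, 2)) = Rational(-6851, 3)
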